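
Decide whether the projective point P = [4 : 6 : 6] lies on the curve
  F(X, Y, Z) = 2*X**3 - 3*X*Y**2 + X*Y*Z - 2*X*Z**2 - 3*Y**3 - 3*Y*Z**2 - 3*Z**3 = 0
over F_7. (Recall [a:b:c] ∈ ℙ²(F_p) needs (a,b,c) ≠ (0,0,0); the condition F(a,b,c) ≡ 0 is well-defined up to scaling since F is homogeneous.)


F(4,6,6) ≡ 2 (mod 7); P is NOT on the curve.

Evaluate F(4, 6, 6) term-by-term (mod 7).
  2*X**3 ↦ 2·64·1·1 = 128
  -3*X*Y**2 ↦ -3·4·36·1 = -432
  X*Y*Z ↦ 1·4·6·6 = 144
  -2*X*Z**2 ↦ -2·4·1·36 = -288
  -3*Y**3 ↦ -3·1·216·1 = -648
  -3*Y*Z**2 ↦ -3·1·6·36 = -648
  -3*Z**3 ↦ -3·1·1·216 = -648
Sum: F(4, 6, 6) = (128) + (-432) + (144) + (-288) + (-648) + (-648) + (-648) = -2392.
Reducing mod 7: -2392 ≡ 2 (mod 7).
Since F(a, b, c) ≡ 2 ≠ 0 (mod 7), P does NOT lie on the curve.


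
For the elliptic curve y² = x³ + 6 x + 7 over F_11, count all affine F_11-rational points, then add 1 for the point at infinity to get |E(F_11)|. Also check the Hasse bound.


Affine points = {(1, 5), (1, 6), (2, 4), (2, 7), (9, 3), (9, 8), (10, 0)}; affine count = 7; |E(F_11)| = 8.

Discriminant check: Δ ∝ 4a³ + 27b² = 4·6³ + 27·7² = 4·216 + 27·49 ≡ 9 (mod 11). Nonzero ⇒ E is nonsingular.
For each x ∈ F_11, compute rhs = x³ + 6·x + 7 mod 11, then count y ∈ F_11 with y² ≡ rhs.
  x = 0: rhs = 7, matching y values: none (0 points).
  x = 1: rhs = 3, matching y values: 5, 6 (2 points).
  x = 2: rhs = 5, matching y values: 4, 7 (2 points).
  x = 3: rhs = 8, matching y values: none (0 points).
  x = 4: rhs = 7, matching y values: none (0 points).
  x = 5: rhs = 8, matching y values: none (0 points).
  x = 6: rhs = 6, matching y values: none (0 points).
  x = 7: rhs = 7, matching y values: none (0 points).
  x = 8: rhs = 6, matching y values: none (0 points).
  x = 9: rhs = 9, matching y values: 3, 8 (2 points).
  x = 10: rhs = 0, matching y values: 0 (1 points).
Total affine count: 7.
Full point count |E(F_11)| = 7 + 1 = 8.
Hasse bound: |8 − (11+1)| = |-4| = 4 ≤ 2√11 ≈ 6.6332 ✓.


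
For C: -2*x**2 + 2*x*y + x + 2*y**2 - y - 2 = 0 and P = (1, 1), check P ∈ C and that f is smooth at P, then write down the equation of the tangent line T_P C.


Tangent line at P: -x + 5*y - 4 = 0.

Step 1: f(1, 1) = 0, so P lies on C.
Step 2: partial derivatives
  f_x(x, y) = -4*x + 2*y + 1, f_y(x, y) = 2*x + 4*y - 1.
  f_x(P) = -1, f_y(P) = 5 (gradient nonzero, so P is smooth).
Step 3: tangent line at P: -1·(x − 1) + 5·(y − 1) = 0.
Expanding: -x + 5*y - 4 = 0.


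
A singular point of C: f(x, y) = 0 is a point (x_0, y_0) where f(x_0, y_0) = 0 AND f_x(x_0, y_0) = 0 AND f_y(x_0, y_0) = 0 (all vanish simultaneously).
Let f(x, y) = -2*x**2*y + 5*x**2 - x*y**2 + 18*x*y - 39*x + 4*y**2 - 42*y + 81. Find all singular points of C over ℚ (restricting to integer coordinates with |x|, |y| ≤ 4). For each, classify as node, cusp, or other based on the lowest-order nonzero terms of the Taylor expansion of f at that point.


Singular points: {(3, 3)}; classification: node.

Compute partial derivatives:
  f_x = -4*x*y + 10*x - y**2 + 18*y - 39.
  f_y = -2*x**2 - 2*x*y + 18*x + 8*y - 42.
Scan x_0 ∈ {−4, ..., 4}. For each x_0, f_y(x_0, y) is a polynomial in y; find its integer roots y ∈ {−4, ..., 4}, then test f_x and f at those candidates.
  x = -4: f_y(-4, y) = 16*y - 146; no integer root y with |y| ≤ 4.
  x = -3: f_y(-3, y) = 14*y - 114; no integer root y with |y| ≤ 4.
  x = -2: f_y(-2, y) = 12*y - 86; no integer root y with |y| ≤ 4.
  x = -1: f_y(-1, y) = 10*y - 62; no integer root y with |y| ≤ 4.
  x = 0: f_y(0, y) = 8*y - 42; no integer root y with |y| ≤ 4.
  x = 1: f_y(1, y) = 6*y - 26; no integer root y with |y| ≤ 4.
  x = 2: f_y(2, y) = 4*y - 14; no integer root y with |y| ≤ 4.
  x = 3: f_y(3, y) = 2*y - 6; vanishes at y ∈ {3}. (3, 3): f_x = 0, f = 0 — SINGULAR.
  x = 4: f_y(4, y) = -2; no integer root y with |y| ≤ 4.
Only singular point on the grid: (3, 3).
Classify: substitute x = 3 + u, y = 3 + v and expand: f = -2*u**2*v - u**2 - u*v**2 + v**2.
No constant or linear terms (consistent with a singular point). Quadratic part: -u**2 + v**2. Cubic part: -2*u**2*v - u*v**2.
The quadratic part v**2 - u**2 = (v − u)(v + u) splits into two distinct linear factors, so there are two distinct tangent lines y − 3 = ±(x − 3) — this is a node (ordinary double point).
Classification: node.


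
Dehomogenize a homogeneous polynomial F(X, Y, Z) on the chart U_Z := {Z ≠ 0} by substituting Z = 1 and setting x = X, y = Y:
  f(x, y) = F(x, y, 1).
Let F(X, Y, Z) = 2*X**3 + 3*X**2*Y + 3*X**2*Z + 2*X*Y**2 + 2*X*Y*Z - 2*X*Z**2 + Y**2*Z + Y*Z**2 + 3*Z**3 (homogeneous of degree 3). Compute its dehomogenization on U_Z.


f(x, y) = 2*x**3 + 3*x**2*y + 3*x**2 + 2*x*y**2 + 2*x*y - 2*x + y**2 + y + 3

On U_Z we set Z = 1. Each monomial c·X^i·Y^j·Z^k in F becomes c·x^i·y^j·1^k = c·x^i·y^j.
Substituting Z = 1: F(X, Y, 1) = 2*x**3 + 3*x**2*y + 3*x**2 + 2*x*y**2 + 2*x*y - 2*x + y**2 + y + 3.
Note: deg(f) ≤ deg(F) = 3; strict inequality happens when F is divisible by Z (lost terms).


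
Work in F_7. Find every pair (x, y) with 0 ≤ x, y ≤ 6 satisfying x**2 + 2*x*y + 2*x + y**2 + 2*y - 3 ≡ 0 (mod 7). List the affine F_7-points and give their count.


Affine F_7-points: {(0, 1), (0, 4), (1, 0), (1, 3), (2, 2), (2, 6), (3, 1), (3, 5), (4, 0), (4, 4), (5, 3), (5, 6), (6, 2), (6, 5)}; count = 14.

For each of the 49 pairs (x, y) ∈ F_7², evaluate f(x, y) mod 7. Record the zeros.
  x = 0: [0↦4, 1↦0, 2↦5, 3↦5, 4↦0, 5↦4, 6↦3]  zeros at y ∈ {1, 4}
  x = 1: [0↦0, 1↦5, 2↦5, 3↦0, 4↦4, 5↦3, 6↦4]  zeros at y ∈ {0, 3}
  x = 2: [0↦5, 1↦5, 2↦0, 3↦4, 4↦3, 5↦4, 6↦0]  zeros at y ∈ {2, 6}
  x = 3: [0↦5, 1↦0, 2↦4, 3↦3, 4↦4, 5↦0, 6↦5]  zeros at y ∈ {1, 5}
  x = 4: [0↦0, 1↦4, 2↦3, 3↦4, 4↦0, 5↦5, 6↦5]  zeros at y ∈ {0, 4}
  x = 5: [0↦4, 1↦3, 2↦4, 3↦0, 4↦5, 5↦5, 6↦0]  zeros at y ∈ {3, 6}
  x = 6: [0↦3, 1↦4, 2↦0, 3↦5, 4↦5, 5↦0, 6↦4]  zeros at y ∈ {2, 5}
Collecting zeros: affine points = {(0, 1), (0, 4), (1, 0), (1, 3), (2, 2), (2, 6), (3, 1), (3, 5), (4, 0), (4, 4), (5, 3), (5, 6), (6, 2), (6, 5)}.
Total count |C(F_7)_aff| = 14.


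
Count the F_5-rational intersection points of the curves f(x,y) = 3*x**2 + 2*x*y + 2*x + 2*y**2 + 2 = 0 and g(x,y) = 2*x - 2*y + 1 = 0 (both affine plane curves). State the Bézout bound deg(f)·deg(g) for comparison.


Common zeros: {(0, 3)}; count = 1; Bézout bound = 2.

deg(f) = 2, deg(g) = 1, so Bézout bound = 2.
Scan x ∈ F_5. For each x, list the y ∈ F_5 with f(x, y) ≡ 0 and those with g(x, y) ≡ 0 (mod 5); the common zeros in that column are the intersection.
  x = 0: f ≡ 0 at y ∈ {2, 3}; g ≡ 0 at y ∈ {3}; common: {3}.
  x = 1: f ≡ 0 at y ∈ ∅; g ≡ 0 at y ∈ {4}; common: ∅.
  x = 2: f ≡ 0 at y ∈ ∅; g ≡ 0 at y ∈ {0}; common: ∅.
  x = 3: f ≡ 0 at y ∈ {0, 2}; g ≡ 0 at y ∈ {1}; common: ∅.
  x = 4: f ≡ 0 at y ∈ {3}; g ≡ 0 at y ∈ {2}; common: ∅.
Collecting: common zeros = {(0, 3)}, so the count is 1.
Comparison with the Bézout bound: 1 ≤ 2 = deg(f)·deg(g), as expected for curves with no common component (the affine F_5-count falls short of the bound because intersections may lie at infinity, over extension fields, or carry multiplicity).


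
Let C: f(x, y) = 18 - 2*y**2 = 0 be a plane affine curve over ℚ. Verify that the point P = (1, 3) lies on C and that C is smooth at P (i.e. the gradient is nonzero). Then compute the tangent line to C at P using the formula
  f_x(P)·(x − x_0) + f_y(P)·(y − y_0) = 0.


Tangent line at P: 36 - 12*y = 0.

Step 1: f(1, 3) = 0, so P lies on C.
Step 2: partial derivatives
  f_x(x, y) = 0, f_y(x, y) = -4*y.
  f_x(P) = 0, f_y(P) = -12 (gradient nonzero, so P is smooth).
Step 3: tangent line at P: 0·(x − 1) + -12·(y − 3) = 0.
Expanding: 36 - 12*y = 0.


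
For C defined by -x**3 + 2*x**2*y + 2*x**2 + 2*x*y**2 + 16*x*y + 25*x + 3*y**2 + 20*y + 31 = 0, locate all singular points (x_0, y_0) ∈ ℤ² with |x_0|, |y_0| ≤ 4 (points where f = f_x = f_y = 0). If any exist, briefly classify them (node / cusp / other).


Singular points: {(-1, -3)}; classification: node.

Compute partial derivatives:
  f_x = -3*x**2 + 4*x*y + 4*x + 2*y**2 + 16*y + 25.
  f_y = 2*x**2 + 4*x*y + 16*x + 6*y + 20.
Scan x_0 ∈ {−4, ..., 4}. For each x_0, f_y(x_0, y) is a polynomial in y; find its integer roots y ∈ {−4, ..., 4}, then test f_x and f at those candidates.
  x = -4: f_y(-4, y) = -10*y - 12; no integer root y with |y| ≤ 4.
  x = -3: f_y(-3, y) = -6*y - 10; no integer root y with |y| ≤ 4.
  x = -2: f_y(-2, y) = -2*y - 4; vanishes at y ∈ {-2}. (-2, -2): f_x = -3 ≠ 0.
  x = -1: f_y(-1, y) = 2*y + 6; vanishes at y ∈ {-3}. (-1, -3): f_x = 0, f = 0 — SINGULAR.
  x = 0: f_y(0, y) = 6*y + 20; no integer root y with |y| ≤ 4.
  x = 1: f_y(1, y) = 10*y + 38; no integer root y with |y| ≤ 4.
  x = 2: f_y(2, y) = 14*y + 60; no integer root y with |y| ≤ 4.
  x = 3: f_y(3, y) = 18*y + 86; no integer root y with |y| ≤ 4.
  x = 4: f_y(4, y) = 22*y + 116; no integer root y with |y| ≤ 4.
Only singular point on the grid: (-1, -3).
Classify: substitute x = -1 + u, y = -3 + v and expand: f = -u**3 + 2*u**2*v - u**2 + 2*u*v**2 + v**2.
No constant or linear terms (consistent with a singular point). Quadratic part: -u**2 + v**2. Cubic part: -u**3 + 2*u**2*v + 2*u*v**2.
The quadratic part v**2 - u**2 = (v − u)(v + u) splits into two distinct linear factors, so there are two distinct tangent lines y − -3 = ±(x − -1) — this is a node (ordinary double point).
Classification: node.


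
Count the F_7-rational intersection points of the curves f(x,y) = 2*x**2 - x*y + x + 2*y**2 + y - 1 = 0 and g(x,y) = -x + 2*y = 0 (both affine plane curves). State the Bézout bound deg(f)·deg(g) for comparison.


Common zeros: ∅; count = 0; Bézout bound = 2.

deg(f) = 2, deg(g) = 1, so Bézout bound = 2.
Scan x ∈ F_7. For each x, list the y ∈ F_7 with f(x, y) ≡ 0 and those with g(x, y) ≡ 0 (mod 7); the common zeros in that column are the intersection.
  x = 0: f ≡ 0 at y ∈ {4, 6}; g ≡ 0 at y ∈ {0}; common: ∅.
  x = 1: f ≡ 0 at y ∈ ∅; g ≡ 0 at y ∈ {4}; common: ∅.
  x = 2: f ≡ 0 at y ∈ ∅; g ≡ 0 at y ∈ {1}; common: ∅.
  x = 3: f ≡ 0 at y ∈ ∅; g ≡ 0 at y ∈ {5}; common: ∅.
  x = 4: f ≡ 0 at y ∈ {0, 5}; g ≡ 0 at y ∈ {2}; common: ∅.
  x = 5: f ≡ 0 at y ∈ {4, 5}; g ≡ 0 at y ∈ {6}; common: ∅.
  x = 6: f ≡ 0 at y ∈ {0, 6}; g ≡ 0 at y ∈ {3}; common: ∅.
Collecting: common zeros = ∅, so the count is 0.
Comparison with the Bézout bound: 0 ≤ 2 = deg(f)·deg(g), as expected for curves with no common component (the affine F_7-count falls short of the bound because intersections may lie at infinity, over extension fields, or carry multiplicity).


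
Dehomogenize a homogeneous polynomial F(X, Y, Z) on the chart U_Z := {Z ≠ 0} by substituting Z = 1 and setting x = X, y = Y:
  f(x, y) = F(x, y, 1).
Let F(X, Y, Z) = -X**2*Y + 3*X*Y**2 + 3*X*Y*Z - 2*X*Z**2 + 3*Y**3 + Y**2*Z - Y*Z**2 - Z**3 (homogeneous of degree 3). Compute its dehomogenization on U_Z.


f(x, y) = -x**2*y + 3*x*y**2 + 3*x*y - 2*x + 3*y**3 + y**2 - y - 1

On U_Z we set Z = 1. Each monomial c·X^i·Y^j·Z^k in F becomes c·x^i·y^j·1^k = c·x^i·y^j.
Substituting Z = 1: F(X, Y, 1) = -x**2*y + 3*x*y**2 + 3*x*y - 2*x + 3*y**3 + y**2 - y - 1.
Note: deg(f) ≤ deg(F) = 3; strict inequality happens when F is divisible by Z (lost terms).


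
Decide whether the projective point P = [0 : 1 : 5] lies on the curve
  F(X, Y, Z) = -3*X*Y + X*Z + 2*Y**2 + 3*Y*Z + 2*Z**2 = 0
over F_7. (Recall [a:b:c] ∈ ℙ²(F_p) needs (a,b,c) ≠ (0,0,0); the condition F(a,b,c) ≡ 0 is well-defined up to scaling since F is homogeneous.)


F(0,1,5) ≡ 4 (mod 7); P is NOT on the curve.

Evaluate F(0, 1, 5) term-by-term (mod 7).
  -3*X*Y ↦ -3·0·1·1 = 0
  X*Z ↦ 1·0·1·5 = 0
  2*Y**2 ↦ 2·1·1·1 = 2
  3*Y*Z ↦ 3·1·1·5 = 15
  2*Z**2 ↦ 2·1·1·25 = 50
Sum: F(0, 1, 5) = (0) + (0) + (2) + (15) + (50) = 67.
Reducing mod 7: 67 ≡ 4 (mod 7).
Since F(a, b, c) ≡ 4 ≠ 0 (mod 7), P does NOT lie on the curve.


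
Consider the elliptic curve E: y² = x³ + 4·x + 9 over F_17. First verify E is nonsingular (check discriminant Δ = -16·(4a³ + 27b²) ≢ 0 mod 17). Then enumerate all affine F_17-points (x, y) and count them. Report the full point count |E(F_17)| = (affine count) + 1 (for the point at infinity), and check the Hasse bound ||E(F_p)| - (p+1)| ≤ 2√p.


Affine points = {(0, 3), (0, 14), (2, 5), (2, 12), (4, 2), (4, 15), (5, 1), (5, 16), (8, 3), (8, 14), (9, 3), (9, 14), (12, 0), (14, 2), (14, 15), (16, 2), (16, 15)}; affine count = 17; |E(F_17)| = 18.

Discriminant check: Δ ∝ 4a³ + 27b² = 4·4³ + 27·9² = 4·64 + 27·81 ≡ 12 (mod 17). Nonzero ⇒ E is nonsingular.
For each x ∈ F_17, compute rhs = x³ + 4·x + 9 mod 17, then count y ∈ F_17 with y² ≡ rhs.
  x = 0: rhs = 9, matching y values: 3, 14 (2 points).
  x = 1: rhs = 14, matching y values: none (0 points).
  x = 2: rhs = 8, matching y values: 5, 12 (2 points).
  x = 3: rhs = 14, matching y values: none (0 points).
  x = 4: rhs = 4, matching y values: 2, 15 (2 points).
  x = 5: rhs = 1, matching y values: 1, 16 (2 points).
  x = 6: rhs = 11, matching y values: none (0 points).
  x = 7: rhs = 6, matching y values: none (0 points).
  x = 8: rhs = 9, matching y values: 3, 14 (2 points).
  x = 9: rhs = 9, matching y values: 3, 14 (2 points).
  x = 10: rhs = 12, matching y values: none (0 points).
  x = 11: rhs = 7, matching y values: none (0 points).
  x = 12: rhs = 0, matching y values: 0 (1 points).
  x = 13: rhs = 14, matching y values: none (0 points).
  x = 14: rhs = 4, matching y values: 2, 15 (2 points).
  x = 15: rhs = 10, matching y values: none (0 points).
  x = 16: rhs = 4, matching y values: 2, 15 (2 points).
Total affine count: 17.
Full point count |E(F_17)| = 17 + 1 = 18.
Hasse bound: |18 − (17+1)| = |0| = 0 ≤ 2√17 ≈ 8.2462 ✓.


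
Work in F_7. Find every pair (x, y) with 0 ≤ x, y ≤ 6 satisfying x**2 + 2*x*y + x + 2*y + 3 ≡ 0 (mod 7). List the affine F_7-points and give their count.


Affine F_7-points: {(0, 2), (1, 4), (2, 2), (3, 6), (4, 4), (5, 6)}; count = 6.

For each of the 49 pairs (x, y) ∈ F_7², evaluate f(x, y) mod 7. Record the zeros.
  x = 0: [0↦3, 1↦5, 2↦0, 3↦2, 4↦4, 5↦6, 6↦1]  zeros at y ∈ {2}
  x = 1: [0↦5, 1↦2, 2↦6, 3↦3, 4↦0, 5↦4, 6↦1]  zeros at y ∈ {4}
  x = 2: [0↦2, 1↦1, 2↦0, 3↦6, 4↦5, 5↦4, 6↦3]  zeros at y ∈ {2}
  x = 3: [0↦1, 1↦2, 2↦3, 3↦4, 4↦5, 5↦6, 6↦0]  zeros at y ∈ {6}
  x = 4: [0↦2, 1↦5, 2↦1, 3↦4, 4↦0, 5↦3, 6↦6]  zeros at y ∈ {4}
  x = 5: [0↦5, 1↦3, 2↦1, 3↦6, 4↦4, 5↦2, 6↦0]  zeros at y ∈ {6}
  x = 6: [0↦3, 1↦3, 2↦3, 3↦3, 4↦3, 5↦3, 6↦3]  zeros at y ∈ ∅
Collecting zeros: affine points = {(0, 2), (1, 4), (2, 2), (3, 6), (4, 4), (5, 6)}.
Total count |C(F_7)_aff| = 6.


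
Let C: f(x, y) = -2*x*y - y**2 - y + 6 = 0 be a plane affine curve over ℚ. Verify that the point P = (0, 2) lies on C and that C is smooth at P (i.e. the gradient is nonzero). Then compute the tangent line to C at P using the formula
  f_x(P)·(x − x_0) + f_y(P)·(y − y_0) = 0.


Tangent line at P: -4*x - 5*y + 10 = 0.

Step 1: f(0, 2) = 0, so P lies on C.
Step 2: partial derivatives
  f_x(x, y) = -2*y, f_y(x, y) = -2*x - 2*y - 1.
  f_x(P) = -4, f_y(P) = -5 (gradient nonzero, so P is smooth).
Step 3: tangent line at P: -4·(x − 0) + -5·(y − 2) = 0.
Expanding: -4*x - 5*y + 10 = 0.


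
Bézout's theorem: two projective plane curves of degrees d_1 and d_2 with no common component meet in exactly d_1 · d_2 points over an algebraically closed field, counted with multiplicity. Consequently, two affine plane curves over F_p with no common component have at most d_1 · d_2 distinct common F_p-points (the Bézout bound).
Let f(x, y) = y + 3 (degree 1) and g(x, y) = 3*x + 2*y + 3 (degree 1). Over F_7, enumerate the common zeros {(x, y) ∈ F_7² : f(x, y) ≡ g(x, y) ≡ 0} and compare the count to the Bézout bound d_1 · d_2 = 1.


Common zeros: {(1, 4)}; count = 1; Bézout bound = 1.

deg(f) = 1, deg(g) = 1, so Bézout bound = 1.
Scan x ∈ F_7. For each x, list the y ∈ F_7 with f(x, y) ≡ 0 and those with g(x, y) ≡ 0 (mod 7); the common zeros in that column are the intersection.
  x = 0: f ≡ 0 at y ∈ {4}; g ≡ 0 at y ∈ {2}; common: ∅.
  x = 1: f ≡ 0 at y ∈ {4}; g ≡ 0 at y ∈ {4}; common: {4}.
  x = 2: f ≡ 0 at y ∈ {4}; g ≡ 0 at y ∈ {6}; common: ∅.
  x = 3: f ≡ 0 at y ∈ {4}; g ≡ 0 at y ∈ {1}; common: ∅.
  x = 4: f ≡ 0 at y ∈ {4}; g ≡ 0 at y ∈ {3}; common: ∅.
  x = 5: f ≡ 0 at y ∈ {4}; g ≡ 0 at y ∈ {5}; common: ∅.
  x = 6: f ≡ 0 at y ∈ {4}; g ≡ 0 at y ∈ {0}; common: ∅.
Collecting: common zeros = {(1, 4)}, so the count is 1.
Comparison with the Bézout bound: 1 ≤ 1 = deg(f)·deg(g), as expected for curves with no common component (the bound is attained).


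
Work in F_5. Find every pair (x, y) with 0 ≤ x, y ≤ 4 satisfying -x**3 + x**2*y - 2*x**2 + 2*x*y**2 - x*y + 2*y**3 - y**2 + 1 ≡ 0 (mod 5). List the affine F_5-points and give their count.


Affine F_5-points: {(2, 0), (4, 0)}; count = 2.

For each of the 25 pairs (x, y) ∈ F_5², evaluate f(x, y) mod 5. Record the zeros.
  x = 0: [0↦1, 1↦2, 2↦3, 3↦1, 4↦3]  zeros at y ∈ ∅
  x = 1: [0↦3, 1↦1, 2↦3, 3↦1, 4↦2]  zeros at y ∈ ∅
  x = 2: [0↦0, 1↦2, 2↦2, 3↦2, 4↦4]  zeros at y ∈ {0}
  x = 3: [0↦1, 1↦4, 2↦4, 3↦3, 4↦3]  zeros at y ∈ ∅
  x = 4: [0↦0, 1↦1, 2↦3, 3↦3, 4↦3]  zeros at y ∈ {0}
Collecting zeros: affine points = {(2, 0), (4, 0)}.
Total count |C(F_5)_aff| = 2.


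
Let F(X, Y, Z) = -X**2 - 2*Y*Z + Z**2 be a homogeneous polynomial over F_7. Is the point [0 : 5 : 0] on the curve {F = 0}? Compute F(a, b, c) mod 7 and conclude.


F(0,5,0) ≡ 0 (mod 7); P is on the curve.

Evaluate F(0, 5, 0) term-by-term (mod 7).
  -X**2 ↦ -1·0·1·1 = 0
  -2*Y*Z ↦ -2·1·5·0 = 0
  Z**2 ↦ 1·1·1·0 = 0
Sum: F(0, 5, 0) = (0) + (0) + (0) = 0.
Reducing mod 7: 0 ≡ 0 (mod 7).
Since F(a, b, c) ≡ 0 (mod 7), P lies on the curve.


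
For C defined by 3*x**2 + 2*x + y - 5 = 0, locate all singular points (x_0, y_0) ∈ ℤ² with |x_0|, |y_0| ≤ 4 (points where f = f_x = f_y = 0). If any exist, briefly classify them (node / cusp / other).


No singular points in the scanned grid; C is smooth there.

Compute partial derivatives:
  f_x = 6*x + 2.
  f_y = 1.
f_y = 1 is a nonzero constant, so f_y never vanishes: no point (x, y) can satisfy f = f_x = f_y = 0. In particular no (x, y) ∈ {−4, ..., 4}² is singular; the curve is smooth.


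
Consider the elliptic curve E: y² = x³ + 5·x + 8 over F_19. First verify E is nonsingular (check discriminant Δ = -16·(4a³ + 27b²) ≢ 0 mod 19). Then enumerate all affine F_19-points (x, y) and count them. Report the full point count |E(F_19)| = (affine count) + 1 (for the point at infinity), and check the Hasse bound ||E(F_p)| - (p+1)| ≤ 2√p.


Affine points = {(2, 8), (2, 11), (4, 4), (4, 15), (5, 5), (5, 14), (6, 8), (6, 11), (7, 5), (7, 14), (8, 3), (8, 16), (11, 8), (11, 11), (13, 3), (13, 16), (15, 0), (16, 2), (16, 17), (17, 3), (17, 16)}; affine count = 21; |E(F_19)| = 22.

Discriminant check: Δ ∝ 4a³ + 27b² = 4·5³ + 27·8² = 4·125 + 27·64 ≡ 5 (mod 19). Nonzero ⇒ E is nonsingular.
For each x ∈ F_19, compute rhs = x³ + 5·x + 8 mod 19, then count y ∈ F_19 with y² ≡ rhs.
  x = 0: rhs = 8, matching y values: none (0 points).
  x = 1: rhs = 14, matching y values: none (0 points).
  x = 2: rhs = 7, matching y values: 8, 11 (2 points).
  x = 3: rhs = 12, matching y values: none (0 points).
  x = 4: rhs = 16, matching y values: 4, 15 (2 points).
  x = 5: rhs = 6, matching y values: 5, 14 (2 points).
  x = 6: rhs = 7, matching y values: 8, 11 (2 points).
  x = 7: rhs = 6, matching y values: 5, 14 (2 points).
  x = 8: rhs = 9, matching y values: 3, 16 (2 points).
  x = 9: rhs = 3, matching y values: none (0 points).
  x = 10: rhs = 13, matching y values: none (0 points).
  x = 11: rhs = 7, matching y values: 8, 11 (2 points).
  x = 12: rhs = 10, matching y values: none (0 points).
  x = 13: rhs = 9, matching y values: 3, 16 (2 points).
  x = 14: rhs = 10, matching y values: none (0 points).
  x = 15: rhs = 0, matching y values: 0 (1 points).
  x = 16: rhs = 4, matching y values: 2, 17 (2 points).
  x = 17: rhs = 9, matching y values: 3, 16 (2 points).
  x = 18: rhs = 2, matching y values: none (0 points).
Total affine count: 21.
Full point count |E(F_19)| = 21 + 1 = 22.
Hasse bound: |22 − (19+1)| = |2| = 2 ≤ 2√19 ≈ 8.7178 ✓.


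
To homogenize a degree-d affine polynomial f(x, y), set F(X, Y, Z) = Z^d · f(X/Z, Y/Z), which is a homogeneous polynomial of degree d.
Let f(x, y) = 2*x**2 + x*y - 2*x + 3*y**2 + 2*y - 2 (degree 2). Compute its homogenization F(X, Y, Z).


F(X, Y, Z) = 2*X**2 + X*Y - 2*X*Z + 3*Y**2 + 2*Y*Z - 2*Z**2

deg(f) = 2.
Substitute x = X/Z, y = Y/Z into f, then multiply by Z^2.
  monomial 2·x^2·y^0 ↦ 2·X^2·Y^0·Z^0.
  monomial 1·x^1·y^1 ↦ 1·X^1·Y^1·Z^0.
  monomial -2·x^1·y^0 ↦ -2·X^1·Y^0·Z^1.
  monomial 3·x^0·y^2 ↦ 3·X^0·Y^2·Z^0.
  monomial 2·x^0·y^1 ↦ 2·X^0·Y^1·Z^1.
  monomial -2·x^0·y^0 ↦ -2·X^0·Y^0·Z^2.
Collecting: F(X, Y, Z) = 2*X**2 + X*Y - 2*X*Z + 3*Y**2 + 2*Y*Z - 2*Z**2.


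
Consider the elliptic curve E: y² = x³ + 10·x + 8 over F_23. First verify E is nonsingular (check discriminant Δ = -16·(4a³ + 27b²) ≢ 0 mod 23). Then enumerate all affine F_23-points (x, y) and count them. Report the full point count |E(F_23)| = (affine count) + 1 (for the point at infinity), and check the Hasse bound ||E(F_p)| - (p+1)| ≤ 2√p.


Affine points = {(0, 10), (0, 13), (2, 6), (2, 17), (6, 10), (6, 13), (8, 5), (8, 18), (10, 2), (10, 21), (11, 0), (12, 4), (12, 19), (13, 9), (13, 14), (16, 3), (16, 20), (17, 10), (17, 13), (21, 7), (21, 16)}; affine count = 21; |E(F_23)| = 22.

Discriminant check: Δ ∝ 4a³ + 27b² = 4·10³ + 27·8² = 4·1000 + 27·64 ≡ 1 (mod 23). Nonzero ⇒ E is nonsingular.
For each x ∈ F_23, compute rhs = x³ + 10·x + 8 mod 23, then count y ∈ F_23 with y² ≡ rhs.
  x = 0: rhs = 8, matching y values: 10, 13 (2 points).
  x = 1: rhs = 19, matching y values: none (0 points).
  x = 2: rhs = 13, matching y values: 6, 17 (2 points).
  x = 3: rhs = 19, matching y values: none (0 points).
  x = 4: rhs = 20, matching y values: none (0 points).
  x = 5: rhs = 22, matching y values: none (0 points).
  x = 6: rhs = 8, matching y values: 10, 13 (2 points).
  x = 7: rhs = 7, matching y values: none (0 points).
  x = 8: rhs = 2, matching y values: 5, 18 (2 points).
  x = 9: rhs = 22, matching y values: none (0 points).
  x = 10: rhs = 4, matching y values: 2, 21 (2 points).
  x = 11: rhs = 0, matching y values: 0 (1 points).
  x = 12: rhs = 16, matching y values: 4, 19 (2 points).
  x = 13: rhs = 12, matching y values: 9, 14 (2 points).
  x = 14: rhs = 17, matching y values: none (0 points).
  x = 15: rhs = 14, matching y values: none (0 points).
  x = 16: rhs = 9, matching y values: 3, 20 (2 points).
  x = 17: rhs = 8, matching y values: 10, 13 (2 points).
  x = 18: rhs = 17, matching y values: none (0 points).
  x = 19: rhs = 19, matching y values: none (0 points).
  x = 20: rhs = 20, matching y values: none (0 points).
  x = 21: rhs = 3, matching y values: 7, 16 (2 points).
  x = 22: rhs = 20, matching y values: none (0 points).
Total affine count: 21.
Full point count |E(F_23)| = 21 + 1 = 22.
Hasse bound: |22 − (23+1)| = |-2| = 2 ≤ 2√23 ≈ 9.5917 ✓.


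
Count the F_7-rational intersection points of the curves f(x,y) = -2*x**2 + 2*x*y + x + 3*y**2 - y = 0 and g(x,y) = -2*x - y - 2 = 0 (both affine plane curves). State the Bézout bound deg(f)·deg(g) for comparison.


Common zeros: {(0, 5), (2, 1)}; count = 2; Bézout bound = 2.

deg(f) = 2, deg(g) = 1, so Bézout bound = 2.
Scan x ∈ F_7. For each x, list the y ∈ F_7 with f(x, y) ≡ 0 and those with g(x, y) ≡ 0 (mod 7); the common zeros in that column are the intersection.
  x = 0: f ≡ 0 at y ∈ {0, 5}; g ≡ 0 at y ∈ {5}; common: {5}.
  x = 1: f ≡ 0 at y ∈ ∅; g ≡ 0 at y ∈ {3}; common: ∅.
  x = 2: f ≡ 0 at y ∈ {1, 5}; g ≡ 0 at y ∈ {1}; common: {1}.
  x = 3: f ≡ 0 at y ∈ {1, 2}; g ≡ 0 at y ∈ {6}; common: ∅.
  x = 4: f ≡ 0 at y ∈ {0}; g ≡ 0 at y ∈ {4}; common: ∅.
  x = 5: f ≡ 0 at y ∈ ∅; g ≡ 0 at y ∈ {2}; common: ∅.
  x = 6: f ≡ 0 at y ∈ ∅; g ≡ 0 at y ∈ {0}; common: ∅.
Collecting: common zeros = {(0, 5), (2, 1)}, so the count is 2.
Comparison with the Bézout bound: 2 ≤ 2 = deg(f)·deg(g), as expected for curves with no common component (the bound is attained).


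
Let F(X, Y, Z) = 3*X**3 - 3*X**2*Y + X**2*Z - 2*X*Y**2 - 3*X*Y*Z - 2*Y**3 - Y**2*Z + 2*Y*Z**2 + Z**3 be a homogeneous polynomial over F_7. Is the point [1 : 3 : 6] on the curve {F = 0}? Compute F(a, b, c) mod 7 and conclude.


F(1,3,6) ≡ 0 (mod 7); P is on the curve.

Evaluate F(1, 3, 6) term-by-term (mod 7).
  3*X**3 ↦ 3·1·1·1 = 3
  -3*X**2*Y ↦ -3·1·3·1 = -9
  X**2*Z ↦ 1·1·1·6 = 6
  -2*X*Y**2 ↦ -2·1·9·1 = -18
  -3*X*Y*Z ↦ -3·1·3·6 = -54
  -2*Y**3 ↦ -2·1·27·1 = -54
  -Y**2*Z ↦ -1·1·9·6 = -54
  2*Y*Z**2 ↦ 2·1·3·36 = 216
  Z**3 ↦ 1·1·1·216 = 216
Sum: F(1, 3, 6) = (3) + (-9) + (6) + (-18) + (-54) + (-54) + (-54) + (216) + (216) = 252.
Reducing mod 7: 252 ≡ 0 (mod 7).
Since F(a, b, c) ≡ 0 (mod 7), P lies on the curve.


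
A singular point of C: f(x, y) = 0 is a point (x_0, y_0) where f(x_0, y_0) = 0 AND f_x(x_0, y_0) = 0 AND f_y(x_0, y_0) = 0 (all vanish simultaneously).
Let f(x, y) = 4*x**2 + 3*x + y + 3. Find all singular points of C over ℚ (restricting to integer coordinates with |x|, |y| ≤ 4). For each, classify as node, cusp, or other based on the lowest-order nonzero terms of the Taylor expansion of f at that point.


No singular points in the scanned grid; C is smooth there.

Compute partial derivatives:
  f_x = 8*x + 3.
  f_y = 1.
f_y = 1 is a nonzero constant, so f_y never vanishes: no point (x, y) can satisfy f = f_x = f_y = 0. In particular no (x, y) ∈ {−4, ..., 4}² is singular; the curve is smooth.


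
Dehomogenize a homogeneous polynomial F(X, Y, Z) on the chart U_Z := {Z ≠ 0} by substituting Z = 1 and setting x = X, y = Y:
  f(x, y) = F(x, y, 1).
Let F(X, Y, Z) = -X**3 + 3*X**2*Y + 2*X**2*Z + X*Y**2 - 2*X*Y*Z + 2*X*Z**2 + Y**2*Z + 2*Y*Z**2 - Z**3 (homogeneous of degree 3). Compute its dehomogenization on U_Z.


f(x, y) = -x**3 + 3*x**2*y + 2*x**2 + x*y**2 - 2*x*y + 2*x + y**2 + 2*y - 1

On U_Z we set Z = 1. Each monomial c·X^i·Y^j·Z^k in F becomes c·x^i·y^j·1^k = c·x^i·y^j.
Substituting Z = 1: F(X, Y, 1) = -x**3 + 3*x**2*y + 2*x**2 + x*y**2 - 2*x*y + 2*x + y**2 + 2*y - 1.
Note: deg(f) ≤ deg(F) = 3; strict inequality happens when F is divisible by Z (lost terms).


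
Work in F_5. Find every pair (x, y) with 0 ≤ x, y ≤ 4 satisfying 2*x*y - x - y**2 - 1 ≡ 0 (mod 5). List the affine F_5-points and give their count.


Affine F_5-points: {(0, 2), (0, 3), (1, 3), (1, 4), (2, 1), (2, 3), (3, 3), (4, 0), (4, 3)}; count = 9.

For each of the 25 pairs (x, y) ∈ F_5², evaluate f(x, y) mod 5. Record the zeros.
  x = 0: [0↦4, 1↦3, 2↦0, 3↦0, 4↦3]  zeros at y ∈ {2, 3}
  x = 1: [0↦3, 1↦4, 2↦3, 3↦0, 4↦0]  zeros at y ∈ {3, 4}
  x = 2: [0↦2, 1↦0, 2↦1, 3↦0, 4↦2]  zeros at y ∈ {1, 3}
  x = 3: [0↦1, 1↦1, 2↦4, 3↦0, 4↦4]  zeros at y ∈ {3}
  x = 4: [0↦0, 1↦2, 2↦2, 3↦0, 4↦1]  zeros at y ∈ {0, 3}
Collecting zeros: affine points = {(0, 2), (0, 3), (1, 3), (1, 4), (2, 1), (2, 3), (3, 3), (4, 0), (4, 3)}.
Total count |C(F_5)_aff| = 9.


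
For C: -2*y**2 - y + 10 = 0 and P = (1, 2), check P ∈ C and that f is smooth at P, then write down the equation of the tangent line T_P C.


Tangent line at P: 18 - 9*y = 0.

Step 1: f(1, 2) = 0, so P lies on C.
Step 2: partial derivatives
  f_x(x, y) = 0, f_y(x, y) = -4*y - 1.
  f_x(P) = 0, f_y(P) = -9 (gradient nonzero, so P is smooth).
Step 3: tangent line at P: 0·(x − 1) + -9·(y − 2) = 0.
Expanding: 18 - 9*y = 0.


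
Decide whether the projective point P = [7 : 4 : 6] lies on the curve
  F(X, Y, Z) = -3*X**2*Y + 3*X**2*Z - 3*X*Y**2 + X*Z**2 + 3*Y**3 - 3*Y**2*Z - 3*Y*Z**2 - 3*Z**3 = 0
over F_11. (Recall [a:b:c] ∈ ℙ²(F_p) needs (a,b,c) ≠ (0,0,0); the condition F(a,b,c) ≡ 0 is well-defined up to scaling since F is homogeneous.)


F(7,4,6) ≡ 2 (mod 11); P is NOT on the curve.

Evaluate F(7, 4, 6) term-by-term (mod 11).
  -3*X**2*Y ↦ -3·49·4·1 = -588
  3*X**2*Z ↦ 3·49·1·6 = 882
  -3*X*Y**2 ↦ -3·7·16·1 = -336
  X*Z**2 ↦ 1·7·1·36 = 252
  3*Y**3 ↦ 3·1·64·1 = 192
  -3*Y**2*Z ↦ -3·1·16·6 = -288
  -3*Y*Z**2 ↦ -3·1·4·36 = -432
  -3*Z**3 ↦ -3·1·1·216 = -648
Sum: F(7, 4, 6) = (-588) + (882) + (-336) + (252) + (192) + (-288) + (-432) + (-648) = -966.
Reducing mod 11: -966 ≡ 2 (mod 11).
Since F(a, b, c) ≡ 2 ≠ 0 (mod 11), P does NOT lie on the curve.


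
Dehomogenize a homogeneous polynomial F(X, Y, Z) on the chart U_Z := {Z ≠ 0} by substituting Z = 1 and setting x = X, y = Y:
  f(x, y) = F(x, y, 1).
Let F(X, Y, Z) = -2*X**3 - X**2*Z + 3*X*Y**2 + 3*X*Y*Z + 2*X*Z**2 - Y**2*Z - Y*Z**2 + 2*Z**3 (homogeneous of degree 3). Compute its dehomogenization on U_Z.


f(x, y) = -2*x**3 - x**2 + 3*x*y**2 + 3*x*y + 2*x - y**2 - y + 2

On U_Z we set Z = 1. Each monomial c·X^i·Y^j·Z^k in F becomes c·x^i·y^j·1^k = c·x^i·y^j.
Substituting Z = 1: F(X, Y, 1) = -2*x**3 - x**2 + 3*x*y**2 + 3*x*y + 2*x - y**2 - y + 2.
Note: deg(f) ≤ deg(F) = 3; strict inequality happens when F is divisible by Z (lost terms).


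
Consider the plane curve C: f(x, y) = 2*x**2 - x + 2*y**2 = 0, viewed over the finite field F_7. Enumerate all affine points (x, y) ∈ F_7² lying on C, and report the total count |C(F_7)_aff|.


Affine F_7-points: {(0, 0), (2, 2), (2, 5), (4, 0), (5, 3), (5, 4), (6, 3), (6, 4)}; count = 8.

For each of the 49 pairs (x, y) ∈ F_7², evaluate f(x, y) mod 7. Record the zeros.
  x = 0: [0↦0, 1↦2, 2↦1, 3↦4, 4↦4, 5↦1, 6↦2]  zeros at y ∈ {0}
  x = 1: [0↦1, 1↦3, 2↦2, 3↦5, 4↦5, 5↦2, 6↦3]  zeros at y ∈ ∅
  x = 2: [0↦6, 1↦1, 2↦0, 3↦3, 4↦3, 5↦0, 6↦1]  zeros at y ∈ {2, 5}
  x = 3: [0↦1, 1↦3, 2↦2, 3↦5, 4↦5, 5↦2, 6↦3]  zeros at y ∈ ∅
  x = 4: [0↦0, 1↦2, 2↦1, 3↦4, 4↦4, 5↦1, 6↦2]  zeros at y ∈ {0}
  x = 5: [0↦3, 1↦5, 2↦4, 3↦0, 4↦0, 5↦4, 6↦5]  zeros at y ∈ {3, 4}
  x = 6: [0↦3, 1↦5, 2↦4, 3↦0, 4↦0, 5↦4, 6↦5]  zeros at y ∈ {3, 4}
Collecting zeros: affine points = {(0, 0), (2, 2), (2, 5), (4, 0), (5, 3), (5, 4), (6, 3), (6, 4)}.
Total count |C(F_7)_aff| = 8.


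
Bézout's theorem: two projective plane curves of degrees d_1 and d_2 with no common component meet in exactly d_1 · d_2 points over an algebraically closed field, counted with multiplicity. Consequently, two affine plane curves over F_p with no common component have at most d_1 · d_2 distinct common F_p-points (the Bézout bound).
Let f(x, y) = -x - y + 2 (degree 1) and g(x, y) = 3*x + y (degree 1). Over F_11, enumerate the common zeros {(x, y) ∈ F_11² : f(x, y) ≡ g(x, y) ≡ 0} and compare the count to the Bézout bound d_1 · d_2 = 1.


Common zeros: {(10, 3)}; count = 1; Bézout bound = 1.

deg(f) = 1, deg(g) = 1, so Bézout bound = 1.
Scan x ∈ F_11. For each x, list the y ∈ F_11 with f(x, y) ≡ 0 and those with g(x, y) ≡ 0 (mod 11); the common zeros in that column are the intersection.
  x = 0: f ≡ 0 at y ∈ {2}; g ≡ 0 at y ∈ {0}; common: ∅.
  x = 1: f ≡ 0 at y ∈ {1}; g ≡ 0 at y ∈ {8}; common: ∅.
  x = 2: f ≡ 0 at y ∈ {0}; g ≡ 0 at y ∈ {5}; common: ∅.
  x = 3: f ≡ 0 at y ∈ {10}; g ≡ 0 at y ∈ {2}; common: ∅.
  x = 4: f ≡ 0 at y ∈ {9}; g ≡ 0 at y ∈ {10}; common: ∅.
  x = 5: f ≡ 0 at y ∈ {8}; g ≡ 0 at y ∈ {7}; common: ∅.
  x = 6: f ≡ 0 at y ∈ {7}; g ≡ 0 at y ∈ {4}; common: ∅.
  x = 7: f ≡ 0 at y ∈ {6}; g ≡ 0 at y ∈ {1}; common: ∅.
  x = 8: f ≡ 0 at y ∈ {5}; g ≡ 0 at y ∈ {9}; common: ∅.
  x = 9: f ≡ 0 at y ∈ {4}; g ≡ 0 at y ∈ {6}; common: ∅.
  x = 10: f ≡ 0 at y ∈ {3}; g ≡ 0 at y ∈ {3}; common: {3}.
Collecting: common zeros = {(10, 3)}, so the count is 1.
Comparison with the Bézout bound: 1 ≤ 1 = deg(f)·deg(g), as expected for curves with no common component (the bound is attained).


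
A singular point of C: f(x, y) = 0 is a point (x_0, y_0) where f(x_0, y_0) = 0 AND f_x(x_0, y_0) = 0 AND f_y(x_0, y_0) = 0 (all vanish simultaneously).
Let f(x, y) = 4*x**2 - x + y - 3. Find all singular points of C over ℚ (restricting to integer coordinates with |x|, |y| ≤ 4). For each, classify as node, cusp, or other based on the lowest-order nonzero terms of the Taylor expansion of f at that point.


No singular points in the scanned grid; C is smooth there.

Compute partial derivatives:
  f_x = 8*x - 1.
  f_y = 1.
f_y = 1 is a nonzero constant, so f_y never vanishes: no point (x, y) can satisfy f = f_x = f_y = 0. In particular no (x, y) ∈ {−4, ..., 4}² is singular; the curve is smooth.


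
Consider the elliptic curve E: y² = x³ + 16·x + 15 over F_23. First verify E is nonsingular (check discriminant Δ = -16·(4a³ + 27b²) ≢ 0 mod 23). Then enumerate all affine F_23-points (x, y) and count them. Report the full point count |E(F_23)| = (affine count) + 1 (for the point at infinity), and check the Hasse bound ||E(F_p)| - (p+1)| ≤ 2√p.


Affine points = {(1, 3), (1, 20), (2, 3), (2, 20), (5, 6), (5, 17), (10, 5), (10, 18), (11, 2), (11, 21), (12, 7), (12, 16), (14, 4), (14, 19), (17, 5), (17, 18), (19, 5), (19, 18), (20, 3), (20, 20)}; affine count = 20; |E(F_23)| = 21.

Discriminant check: Δ ∝ 4a³ + 27b² = 4·16³ + 27·15² = 4·4096 + 27·225 ≡ 11 (mod 23). Nonzero ⇒ E is nonsingular.
For each x ∈ F_23, compute rhs = x³ + 16·x + 15 mod 23, then count y ∈ F_23 with y² ≡ rhs.
  x = 0: rhs = 15, matching y values: none (0 points).
  x = 1: rhs = 9, matching y values: 3, 20 (2 points).
  x = 2: rhs = 9, matching y values: 3, 20 (2 points).
  x = 3: rhs = 21, matching y values: none (0 points).
  x = 4: rhs = 5, matching y values: none (0 points).
  x = 5: rhs = 13, matching y values: 6, 17 (2 points).
  x = 6: rhs = 5, matching y values: none (0 points).
  x = 7: rhs = 10, matching y values: none (0 points).
  x = 8: rhs = 11, matching y values: none (0 points).
  x = 9: rhs = 14, matching y values: none (0 points).
  x = 10: rhs = 2, matching y values: 5, 18 (2 points).
  x = 11: rhs = 4, matching y values: 2, 21 (2 points).
  x = 12: rhs = 3, matching y values: 7, 16 (2 points).
  x = 13: rhs = 5, matching y values: none (0 points).
  x = 14: rhs = 16, matching y values: 4, 19 (2 points).
  x = 15: rhs = 19, matching y values: none (0 points).
  x = 16: rhs = 20, matching y values: none (0 points).
  x = 17: rhs = 2, matching y values: 5, 18 (2 points).
  x = 18: rhs = 17, matching y values: none (0 points).
  x = 19: rhs = 2, matching y values: 5, 18 (2 points).
  x = 20: rhs = 9, matching y values: 3, 20 (2 points).
  x = 21: rhs = 21, matching y values: none (0 points).
  x = 22: rhs = 21, matching y values: none (0 points).
Total affine count: 20.
Full point count |E(F_23)| = 20 + 1 = 21.
Hasse bound: |21 − (23+1)| = |-3| = 3 ≤ 2√23 ≈ 9.5917 ✓.


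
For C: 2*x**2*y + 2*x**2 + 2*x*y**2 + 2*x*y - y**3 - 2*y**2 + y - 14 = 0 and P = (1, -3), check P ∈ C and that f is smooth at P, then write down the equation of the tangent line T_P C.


Tangent line at P: 4*x - 22*y - 70 = 0.

Step 1: f(1, -3) = 0, so P lies on C.
Step 2: partial derivatives
  f_x(x, y) = 4*x*y + 4*x + 2*y**2 + 2*y, f_y(x, y) = 2*x**2 + 4*x*y + 2*x - 3*y**2 - 4*y + 1.
  f_x(P) = 4, f_y(P) = -22 (gradient nonzero, so P is smooth).
Step 3: tangent line at P: 4·(x − 1) + -22·(y − -3) = 0.
Expanding: 4*x - 22*y - 70 = 0.


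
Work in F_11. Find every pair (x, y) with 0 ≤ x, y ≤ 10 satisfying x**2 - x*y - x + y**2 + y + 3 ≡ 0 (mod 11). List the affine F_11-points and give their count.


Affine F_11-points: {(0, 5), (2, 3), (2, 9), (3, 6), (3, 7), (4, 6), (4, 8), (5, 7), (5, 8), (6, 0), (6, 5), (8, 9)}; count = 12.

For each of the 121 pairs (x, y) ∈ F_11², evaluate f(x, y) mod 11. Record the zeros.
  x = 0: [0↦3, 1↦5, 2↦9, 3↦4, 4↦1, 5↦0, 6↦1, 7↦4, 8↦9, 9↦5, 10↦3]  zeros at y ∈ {5}
  x = 1: [0↦3, 1↦4, 2↦7, 3↦1, 4↦8, 5↦6, 6↦6, 7↦8, 8↦1, 9↦7, 10↦4]  zeros at y ∈ ∅
  x = 2: [0↦5, 1↦5, 2↦7, 3↦0, 4↦6, 5↦3, 6↦2, 7↦3, 8↦6, 9↦0, 10↦7]  zeros at y ∈ {3, 9}
  x = 3: [0↦9, 1↦8, 2↦9, 3↦1, 4↦6, 5↦2, 6↦0, 7↦0, 8↦2, 9↦6, 10↦1]  zeros at y ∈ {6, 7}
  x = 4: [0↦4, 1↦2, 2↦2, 3↦4, 4↦8, 5↦3, 6↦0, 7↦10, 8↦0, 9↦3, 10↦8]  zeros at y ∈ {6, 8}
  x = 5: [0↦1, 1↦9, 2↦8, 3↦9, 4↦1, 5↦6, 6↦2, 7↦0, 8↦0, 9↦2, 10↦6]  zeros at y ∈ {7, 8}
  x = 6: [0↦0, 1↦7, 2↦5, 3↦5, 4↦7, 5↦0, 6↦6, 7↦3, 8↦2, 9↦3, 10↦6]  zeros at y ∈ {0, 5}
  x = 7: [0↦1, 1↦7, 2↦4, 3↦3, 4↦4, 5↦7, 6↦1, 7↦8, 8↦6, 9↦6, 10↦8]  zeros at y ∈ ∅
  x = 8: [0↦4, 1↦9, 2↦5, 3↦3, 4↦3, 5↦5, 6↦9, 7↦4, 8↦1, 9↦0, 10↦1]  zeros at y ∈ {9}
  x = 9: [0↦9, 1↦2, 2↦8, 3↦5, 4↦4, 5↦5, 6↦8, 7↦2, 8↦9, 9↦7, 10↦7]  zeros at y ∈ ∅
  x = 10: [0↦5, 1↦8, 2↦2, 3↦9, 4↦7, 5↦7, 6↦9, 7↦2, 8↦8, 9↦5, 10↦4]  zeros at y ∈ ∅
Collecting zeros: affine points = {(0, 5), (2, 3), (2, 9), (3, 6), (3, 7), (4, 6), (4, 8), (5, 7), (5, 8), (6, 0), (6, 5), (8, 9)}.
Total count |C(F_11)_aff| = 12.


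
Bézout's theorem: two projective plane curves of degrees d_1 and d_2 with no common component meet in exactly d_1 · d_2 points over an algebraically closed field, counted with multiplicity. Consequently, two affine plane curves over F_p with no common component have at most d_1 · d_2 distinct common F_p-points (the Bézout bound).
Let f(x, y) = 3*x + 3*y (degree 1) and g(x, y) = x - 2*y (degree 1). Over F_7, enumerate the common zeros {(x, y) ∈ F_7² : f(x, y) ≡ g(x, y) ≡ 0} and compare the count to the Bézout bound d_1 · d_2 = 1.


Common zeros: {(0, 0)}; count = 1; Bézout bound = 1.

deg(f) = 1, deg(g) = 1, so Bézout bound = 1.
Scan x ∈ F_7. For each x, list the y ∈ F_7 with f(x, y) ≡ 0 and those with g(x, y) ≡ 0 (mod 7); the common zeros in that column are the intersection.
  x = 0: f ≡ 0 at y ∈ {0}; g ≡ 0 at y ∈ {0}; common: {0}.
  x = 1: f ≡ 0 at y ∈ {6}; g ≡ 0 at y ∈ {4}; common: ∅.
  x = 2: f ≡ 0 at y ∈ {5}; g ≡ 0 at y ∈ {1}; common: ∅.
  x = 3: f ≡ 0 at y ∈ {4}; g ≡ 0 at y ∈ {5}; common: ∅.
  x = 4: f ≡ 0 at y ∈ {3}; g ≡ 0 at y ∈ {2}; common: ∅.
  x = 5: f ≡ 0 at y ∈ {2}; g ≡ 0 at y ∈ {6}; common: ∅.
  x = 6: f ≡ 0 at y ∈ {1}; g ≡ 0 at y ∈ {3}; common: ∅.
Collecting: common zeros = {(0, 0)}, so the count is 1.
Comparison with the Bézout bound: 1 ≤ 1 = deg(f)·deg(g), as expected for curves with no common component (the bound is attained).


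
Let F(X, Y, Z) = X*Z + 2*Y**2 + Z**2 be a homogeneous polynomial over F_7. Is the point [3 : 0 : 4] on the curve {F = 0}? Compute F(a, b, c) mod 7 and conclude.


F(3,0,4) ≡ 0 (mod 7); P is on the curve.

Evaluate F(3, 0, 4) term-by-term (mod 7).
  X*Z ↦ 1·3·1·4 = 12
  2*Y**2 ↦ 2·1·0·1 = 0
  Z**2 ↦ 1·1·1·16 = 16
Sum: F(3, 0, 4) = (12) + (0) + (16) = 28.
Reducing mod 7: 28 ≡ 0 (mod 7).
Since F(a, b, c) ≡ 0 (mod 7), P lies on the curve.


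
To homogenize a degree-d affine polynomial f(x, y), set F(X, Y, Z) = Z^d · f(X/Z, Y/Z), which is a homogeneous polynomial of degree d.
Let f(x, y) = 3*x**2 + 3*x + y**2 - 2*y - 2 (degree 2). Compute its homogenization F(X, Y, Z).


F(X, Y, Z) = 3*X**2 + 3*X*Z + Y**2 - 2*Y*Z - 2*Z**2

deg(f) = 2.
Substitute x = X/Z, y = Y/Z into f, then multiply by Z^2.
  monomial 3·x^2·y^0 ↦ 3·X^2·Y^0·Z^0.
  monomial 3·x^1·y^0 ↦ 3·X^1·Y^0·Z^1.
  monomial 1·x^0·y^2 ↦ 1·X^0·Y^2·Z^0.
  monomial -2·x^0·y^1 ↦ -2·X^0·Y^1·Z^1.
  monomial -2·x^0·y^0 ↦ -2·X^0·Y^0·Z^2.
Collecting: F(X, Y, Z) = 3*X**2 + 3*X*Z + Y**2 - 2*Y*Z - 2*Z**2.
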